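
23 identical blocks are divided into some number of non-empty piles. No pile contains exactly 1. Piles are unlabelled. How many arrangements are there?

Systematic enumeration (by largest part, then next-largest, …) yields 253.

253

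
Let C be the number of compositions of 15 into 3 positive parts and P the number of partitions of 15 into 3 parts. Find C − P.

Ordered (compositions into 3 parts): C(14,2) = 91.
Unordered (partitions into 3 parts): 19.
Difference: 91 − 19 = 72.

72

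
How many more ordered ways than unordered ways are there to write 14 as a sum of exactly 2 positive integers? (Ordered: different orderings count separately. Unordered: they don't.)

6

Compositions: C(13,1) = 13.
Partitions of 14 into exactly 2 parts: 7.
Difference: 13 − 7 = 6.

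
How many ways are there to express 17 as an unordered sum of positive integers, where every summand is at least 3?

25

They are:
17
14, 3
13, 4
12, 5
11, 6
11, 3, 3
10, 7
10, 4, 3
9, 8
9, 5, 3
9, 4, 4
8, 6, 3
8, 5, 4
8, 3, 3, 3
7, 7, 3
7, 6, 4
7, 5, 5
7, 4, 3, 3
6, 6, 5
6, 5, 3, 3
6, 4, 4, 3
5, 5, 4, 3
5, 4, 4, 4
5, 3, 3, 3, 3
4, 4, 3, 3, 3
That's 25 in total.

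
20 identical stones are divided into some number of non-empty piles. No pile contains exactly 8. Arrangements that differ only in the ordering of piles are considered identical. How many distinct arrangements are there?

Enumerating by decreasing first part gives 550 partitions in all.

550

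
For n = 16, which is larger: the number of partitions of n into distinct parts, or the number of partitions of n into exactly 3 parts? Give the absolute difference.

Partitions of 16 into distinct parts: 32.
Partitions of 16 into exactly 3 parts: 21.
|32 − 21| = 11.

11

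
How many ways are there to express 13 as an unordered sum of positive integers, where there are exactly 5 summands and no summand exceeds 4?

They are:
1,1,3,4,4
1,2,2,4,4
1,2,3,3,4
2,2,2,3,4
1,3,3,3,3
2,2,3,3,3
Counting gives 6.

6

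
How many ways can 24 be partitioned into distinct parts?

A full systematic count gives 122.

122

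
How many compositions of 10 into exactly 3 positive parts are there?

36

Equivalently, choose which 2 of the 9 gaps become plus signs: C(9,2) = 36.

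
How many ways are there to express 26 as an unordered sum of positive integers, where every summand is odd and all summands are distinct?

12

The partitions of 26 that satisfy the conditions:
25,1
23,3
21,5
19,7
17,9
17,5,3,1
15,11
15,7,3,1
13,9,3,1
13,7,5,1
11,9,5,1
11,7,5,3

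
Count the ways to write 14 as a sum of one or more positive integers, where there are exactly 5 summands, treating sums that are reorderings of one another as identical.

Enumerating:
10+1+1+1+1
9+2+1+1+1
8+3+1+1+1
8+2+2+1+1
7+4+1+1+1
7+3+2+1+1
7+2+2+2+1
6+5+1+1+1
6+4+2+1+1
6+3+3+1+1
6+3+2+2+1
6+2+2+2+2
5+5+2+1+1
5+4+3+1+1
5+4+2+2+1
5+3+3+2+1
5+3+2+2+2
4+4+4+1+1
4+4+3+2+1
4+4+2+2+2
4+3+3+3+1
4+3+3+2+2
3+3+3+3+2

23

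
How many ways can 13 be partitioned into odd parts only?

18

The partitions of 13 that satisfy the conditions:
13
11+1+1
9+3+1
9+1+1+1+1
7+5+1
7+3+3
7+3+1+1+1
7+1+1+1+1+1+1
5+5+3
5+5+1+1+1
5+3+3+1+1
5+3+1+1+1+1+1
5+1+1+1+1+1+1+1+1
3+3+3+3+1
3+3+3+1+1+1+1
3+3+1+1+1+1+1+1+1
3+1+1+1+1+1+1+1+1+1+1
1+1+1+1+1+1+1+1+1+1+1+1+1
That's 18 in total.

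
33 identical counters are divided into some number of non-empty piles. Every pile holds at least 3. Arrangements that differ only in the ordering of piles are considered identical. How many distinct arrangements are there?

Direct enumeration gives 556 partitions.

556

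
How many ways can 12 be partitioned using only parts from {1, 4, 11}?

5

They are:
11,1
4,4,4
4,4,1,1,1,1
4,1,1,1,1,1,1,1,1
1,1,1,1,1,1,1,1,1,1,1,1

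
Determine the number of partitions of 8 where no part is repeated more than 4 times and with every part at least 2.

Listing the qualifying partitions of 8:
8
2 + 6
3 + 5
4 + 4
2 + 2 + 4
2 + 3 + 3
2 + 2 + 2 + 2
Counting gives 7.

7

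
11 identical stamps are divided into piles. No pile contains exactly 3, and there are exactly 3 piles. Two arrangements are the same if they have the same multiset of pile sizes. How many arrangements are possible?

6

Listing the qualifying partitions of 11:
9 + 1 + 1
8 + 2 + 1
7 + 2 + 2
6 + 4 + 1
5 + 5 + 1
5 + 4 + 2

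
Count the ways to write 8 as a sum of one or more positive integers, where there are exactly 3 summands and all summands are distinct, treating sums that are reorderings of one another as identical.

2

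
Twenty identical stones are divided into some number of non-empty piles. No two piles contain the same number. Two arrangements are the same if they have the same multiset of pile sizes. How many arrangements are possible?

There are too many to list fully; the first 12 (by largest part) are:
20
19,1
18,2
17,3
17,2,1
16,4
16,3,1
15,5
15,4,1
15,3,2
14,6
14,5,1
…and 52 more, for 64 total.

64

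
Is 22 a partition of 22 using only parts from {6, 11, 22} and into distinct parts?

Yes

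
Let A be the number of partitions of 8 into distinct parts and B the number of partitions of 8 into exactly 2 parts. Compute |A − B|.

2

Partitions of 8 into distinct parts: 6.
Partitions of 8 into exactly 2 parts: 4.
|6 − 4| = 2.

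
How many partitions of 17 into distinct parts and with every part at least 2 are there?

They are:
17
15,2
14,3
13,4
12,5
12,3,2
11,6
11,4,2
10,7
10,5,2
10,4,3
9,8
9,6,2
9,5,3
8,7,2
8,6,3
8,5,4
8,4,3,2
7,6,4
7,5,3,2
6,5,4,2
That's 21 in total.

21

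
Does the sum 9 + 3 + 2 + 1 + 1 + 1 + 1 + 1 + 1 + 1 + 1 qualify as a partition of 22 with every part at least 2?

No

The parts sum to 22, and the condition 'every summand is at least 2' is violated.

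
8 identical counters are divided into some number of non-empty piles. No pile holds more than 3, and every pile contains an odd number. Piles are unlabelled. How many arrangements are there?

3

Listing the qualifying partitions of 8:
3 + 3 + 1 + 1
3 + 1 + 1 + 1 + 1 + 1
1 + 1 + 1 + 1 + 1 + 1 + 1 + 1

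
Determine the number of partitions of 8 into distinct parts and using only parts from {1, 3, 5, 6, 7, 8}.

Listing the qualifying partitions of 8:
8
7, 1
5, 3

3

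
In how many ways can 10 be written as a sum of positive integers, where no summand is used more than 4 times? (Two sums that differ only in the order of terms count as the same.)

A partial list (first 12 by largest part):
10
1,9
2,8
1,1,8
3,7
1,2,7
1,1,1,7
4,6
1,3,6
2,2,6
1,1,2,6
1,1,1,1,6
…and 22 more, for 34 total.

34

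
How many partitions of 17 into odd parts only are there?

38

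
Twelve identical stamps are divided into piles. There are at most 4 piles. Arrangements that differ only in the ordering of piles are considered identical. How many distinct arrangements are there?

34

A partial list (first 12 by largest part):
12
11,1
10,2
10,1,1
9,3
9,2,1
9,1,1,1
8,4
8,3,1
8,2,2
8,2,1,1
7,5
…and 22 more, for 34 total.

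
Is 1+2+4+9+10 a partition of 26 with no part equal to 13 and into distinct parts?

The parts sum to 26, and the condition 'no summand equals 13' holds; the condition 'all summands are distinct' holds.

Yes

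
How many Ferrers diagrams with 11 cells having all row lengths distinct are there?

Enumerating:
11
10 + 1
9 + 2
8 + 3
8 + 2 + 1
7 + 4
7 + 3 + 1
6 + 5
6 + 4 + 1
6 + 3 + 2
5 + 4 + 2
5 + 3 + 2 + 1
Counting gives 12.

12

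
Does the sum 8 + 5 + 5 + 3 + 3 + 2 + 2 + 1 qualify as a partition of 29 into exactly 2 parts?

No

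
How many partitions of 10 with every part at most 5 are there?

A partial list (first 12 by largest part):
5,5
5,4,1
5,3,2
5,3,1,1
5,2,2,1
5,2,1,1,1
5,1,1,1,1,1
4,4,2
4,4,1,1
4,3,3
4,3,2,1
4,3,1,1,1
…and 18 more, for 30 total.

30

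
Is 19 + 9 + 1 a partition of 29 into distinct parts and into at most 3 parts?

Yes

The parts sum to 29, and the condition 'all summands are distinct' holds; the condition 'there are at most 3 summands' holds.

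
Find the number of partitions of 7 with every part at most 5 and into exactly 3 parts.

Enumerating:
5 + 1 + 1
4 + 2 + 1
3 + 3 + 1
3 + 2 + 2

4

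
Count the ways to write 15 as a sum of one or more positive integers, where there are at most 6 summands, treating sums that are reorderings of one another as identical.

There are 110 such partitions.

110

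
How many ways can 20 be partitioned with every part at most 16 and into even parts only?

A partial list (first 12 by largest part):
16,4
16,2,2
14,6
14,4,2
14,2,2,2
12,8
12,6,2
12,4,4
12,4,2,2
12,2,2,2,2
10,10
10,8,2
…and 28 more, for 40 total.

40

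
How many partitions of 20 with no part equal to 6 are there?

492

Direct enumeration gives 492 partitions.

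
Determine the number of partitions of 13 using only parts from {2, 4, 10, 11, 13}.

2

The partitions of 13 that satisfy the conditions:
13
11, 2
That's 2 in total.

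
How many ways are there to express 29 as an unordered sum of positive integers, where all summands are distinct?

Enumerating by decreasing first part gives 256 partitions in all.

256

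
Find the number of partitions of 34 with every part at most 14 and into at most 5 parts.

There are 414 such partitions.

414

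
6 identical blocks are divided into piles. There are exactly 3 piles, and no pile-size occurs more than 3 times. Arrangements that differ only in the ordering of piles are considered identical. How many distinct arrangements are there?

Listing the qualifying partitions of 6:
4+1+1
3+2+1
2+2+2
Counting gives 3.

3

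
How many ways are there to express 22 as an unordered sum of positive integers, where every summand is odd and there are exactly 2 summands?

6

Listing the qualifying partitions of 22:
21+1
19+3
17+5
15+7
13+9
11+11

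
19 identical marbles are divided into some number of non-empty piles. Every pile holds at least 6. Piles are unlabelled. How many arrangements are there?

6

The partitions of 19 that satisfy the conditions:
19
6, 13
7, 12
8, 11
9, 10
6, 6, 7
Counting gives 6.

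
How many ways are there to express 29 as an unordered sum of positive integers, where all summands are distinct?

Counting exhaustively, 256 partitions satisfy the conditions.

256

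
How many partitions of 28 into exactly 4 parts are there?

Counting exhaustively, 169 partitions satisfy the conditions.

169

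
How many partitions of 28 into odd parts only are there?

Counting exhaustively, 222 partitions satisfy the conditions.

222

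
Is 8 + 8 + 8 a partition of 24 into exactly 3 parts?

Yes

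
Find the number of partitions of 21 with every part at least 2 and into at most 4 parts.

76

Enumerating by decreasing first part gives 76 partitions in all.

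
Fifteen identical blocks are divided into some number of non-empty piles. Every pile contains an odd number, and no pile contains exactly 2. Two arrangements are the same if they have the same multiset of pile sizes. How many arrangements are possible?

27

A partial list (first 12 by largest part):
15
1 + 1 + 13
1 + 3 + 11
1 + 1 + 1 + 1 + 11
1 + 5 + 9
3 + 3 + 9
1 + 1 + 1 + 3 + 9
1 + 1 + 1 + 1 + 1 + 1 + 9
1 + 7 + 7
3 + 5 + 7
1 + 1 + 1 + 5 + 7
1 + 1 + 3 + 3 + 7
…and 15 more, for 27 total.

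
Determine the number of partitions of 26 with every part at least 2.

Systematic enumeration (by largest part, then next-largest, …) yields 478.

478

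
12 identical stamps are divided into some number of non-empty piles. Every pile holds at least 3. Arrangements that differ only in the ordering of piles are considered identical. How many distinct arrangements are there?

Listing the qualifying partitions of 12:
12
3,9
4,8
5,7
6,6
3,3,6
3,4,5
4,4,4
3,3,3,3
Counting gives 9.

9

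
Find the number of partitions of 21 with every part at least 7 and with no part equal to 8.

5

They are:
21
14+7
12+9
11+10
7+7+7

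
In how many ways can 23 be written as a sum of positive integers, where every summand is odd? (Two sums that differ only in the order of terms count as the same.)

Enumerating by decreasing first part gives 104 partitions in all.

104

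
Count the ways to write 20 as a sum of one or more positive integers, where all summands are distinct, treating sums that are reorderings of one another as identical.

A partial list (first 12 by largest part):
20
1, 19
2, 18
3, 17
1, 2, 17
4, 16
1, 3, 16
5, 15
1, 4, 15
2, 3, 15
6, 14
1, 5, 14
…and 52 more, for 64 total.

64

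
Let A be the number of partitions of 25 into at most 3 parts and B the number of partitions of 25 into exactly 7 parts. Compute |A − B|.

183

Partitions of 25 into at most 3 parts: 65.
Partitions of 25 into exactly 7 parts: 248.
|65 − 248| = 183.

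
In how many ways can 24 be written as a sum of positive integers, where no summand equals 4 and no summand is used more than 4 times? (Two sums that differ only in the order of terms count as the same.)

545

Counting exhaustively, 545 partitions satisfy the conditions.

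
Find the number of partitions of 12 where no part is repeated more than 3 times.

There are too many to list fully; the first 12 (by largest part) are:
12
11, 1
10, 2
10, 1, 1
9, 3
9, 2, 1
9, 1, 1, 1
8, 4
8, 3, 1
8, 2, 2
8, 2, 1, 1
7, 5
…and 38 more, for 50 total.

50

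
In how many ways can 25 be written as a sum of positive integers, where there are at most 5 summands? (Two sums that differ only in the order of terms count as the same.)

377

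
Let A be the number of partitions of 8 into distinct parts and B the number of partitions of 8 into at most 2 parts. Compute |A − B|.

Partitions of 8 into distinct parts: 6.
Partitions of 8 into at most 2 parts: 5.
|6 − 5| = 1.

1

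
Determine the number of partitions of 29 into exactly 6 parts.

454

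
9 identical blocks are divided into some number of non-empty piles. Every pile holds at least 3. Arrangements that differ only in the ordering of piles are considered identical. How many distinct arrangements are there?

4

Enumerating:
9
3+6
4+5
3+3+3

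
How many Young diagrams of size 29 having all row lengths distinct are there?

256

Enumerating by decreasing first part gives 256 partitions in all.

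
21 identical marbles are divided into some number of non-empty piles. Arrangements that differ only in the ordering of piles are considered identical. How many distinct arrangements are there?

792

A full systematic count gives 792.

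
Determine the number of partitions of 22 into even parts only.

56

A partial list (first 12 by largest part):
22
2,20
4,18
2,2,18
6,16
2,4,16
2,2,2,16
8,14
2,6,14
4,4,14
2,2,4,14
2,2,2,2,14
…and 44 more, for 56 total.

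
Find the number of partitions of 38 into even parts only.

There are 490 such partitions.

490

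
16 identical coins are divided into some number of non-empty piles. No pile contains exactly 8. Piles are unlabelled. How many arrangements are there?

A full systematic count gives 209.

209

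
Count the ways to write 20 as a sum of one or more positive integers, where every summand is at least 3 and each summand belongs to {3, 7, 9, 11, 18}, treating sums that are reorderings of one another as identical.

3

The partitions of 20 that satisfy the conditions:
9+11
3+3+3+11
3+3+7+7
That's 3 in total.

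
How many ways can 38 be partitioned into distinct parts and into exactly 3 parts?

102

Direct enumeration gives 102 partitions.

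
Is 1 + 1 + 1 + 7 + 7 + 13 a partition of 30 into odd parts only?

Yes

The parts sum to 30, and the condition 'every summand is odd' holds.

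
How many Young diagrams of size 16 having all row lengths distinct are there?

32

There are too many to list fully; the first 12 (by largest part) are:
16
15+1
14+2
13+3
13+2+1
12+4
12+3+1
11+5
11+4+1
11+3+2
10+6
10+5+1
…and 20 more, for 32 total.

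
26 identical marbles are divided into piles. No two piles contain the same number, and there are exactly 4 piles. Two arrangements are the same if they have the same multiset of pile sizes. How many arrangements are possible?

64

A partial list (first 12 by largest part):
20,3,2,1
19,4,2,1
18,5,2,1
18,4,3,1
17,6,2,1
17,5,3,1
17,4,3,2
16,7,2,1
16,6,3,1
16,5,4,1
16,5,3,2
15,8,2,1
…and 52 more, for 64 total.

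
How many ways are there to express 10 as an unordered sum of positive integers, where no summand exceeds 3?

14

They are:
3, 3, 3, 1
3, 3, 2, 2
3, 3, 2, 1, 1
3, 3, 1, 1, 1, 1
3, 2, 2, 2, 1
3, 2, 2, 1, 1, 1
3, 2, 1, 1, 1, 1, 1
3, 1, 1, 1, 1, 1, 1, 1
2, 2, 2, 2, 2
2, 2, 2, 2, 1, 1
2, 2, 2, 1, 1, 1, 1
2, 2, 1, 1, 1, 1, 1, 1
2, 1, 1, 1, 1, 1, 1, 1, 1
1, 1, 1, 1, 1, 1, 1, 1, 1, 1
Counting gives 14.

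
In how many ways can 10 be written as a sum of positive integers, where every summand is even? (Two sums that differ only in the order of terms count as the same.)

Enumerating:
10
8, 2
6, 4
6, 2, 2
4, 4, 2
4, 2, 2, 2
2, 2, 2, 2, 2

7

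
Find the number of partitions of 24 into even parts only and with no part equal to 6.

A partial list (first 12 by largest part):
24
22, 2
20, 4
20, 2, 2
18, 4, 2
18, 2, 2, 2
16, 8
16, 4, 4
16, 4, 2, 2
16, 2, 2, 2, 2
14, 10
14, 8, 2
…and 35 more, for 47 total.

47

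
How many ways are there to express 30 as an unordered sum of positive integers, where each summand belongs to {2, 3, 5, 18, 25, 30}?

29

A partial list (first 12 by largest part):
30
25+5
25+3+2
18+5+5+2
18+5+3+2+2
18+3+3+3+3
18+3+3+2+2+2
18+2+2+2+2+2+2
5+5+5+5+5+5
5+5+5+5+5+3+2
5+5+5+5+3+3+2+2
5+5+5+5+2+2+2+2+2
…and 17 more, for 29 total.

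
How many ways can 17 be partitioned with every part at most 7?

Direct enumeration gives 201 partitions.

201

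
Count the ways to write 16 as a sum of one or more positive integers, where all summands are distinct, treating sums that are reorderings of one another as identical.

32

There are too many to list fully; the first 12 (by largest part) are:
16
15 + 1
14 + 2
13 + 3
13 + 2 + 1
12 + 4
12 + 3 + 1
11 + 5
11 + 4 + 1
11 + 3 + 2
10 + 6
10 + 5 + 1
…and 20 more, for 32 total.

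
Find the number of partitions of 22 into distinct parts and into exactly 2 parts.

10

They are:
21, 1
20, 2
19, 3
18, 4
17, 5
16, 6
15, 7
14, 8
13, 9
12, 10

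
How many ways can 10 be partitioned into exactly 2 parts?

5

The partitions of 10 that satisfy the conditions:
9+1
8+2
7+3
6+4
5+5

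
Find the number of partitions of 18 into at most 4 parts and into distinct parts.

43

A partial list (first 12 by largest part):
18
17, 1
16, 2
15, 3
15, 2, 1
14, 4
14, 3, 1
13, 5
13, 4, 1
13, 3, 2
12, 6
12, 5, 1
…and 31 more, for 43 total.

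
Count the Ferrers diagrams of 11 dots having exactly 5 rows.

10

Enumerating:
7+1+1+1+1
6+2+1+1+1
5+3+1+1+1
5+2+2+1+1
4+4+1+1+1
4+3+2+1+1
4+2+2+2+1
3+3+3+1+1
3+3+2+2+1
3+2+2+2+2
Counting gives 10.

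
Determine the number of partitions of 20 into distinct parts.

A partial list (first 12 by largest part):
20
19+1
18+2
17+3
17+2+1
16+4
16+3+1
15+5
15+4+1
15+3+2
14+6
14+5+1
…and 52 more, for 64 total.

64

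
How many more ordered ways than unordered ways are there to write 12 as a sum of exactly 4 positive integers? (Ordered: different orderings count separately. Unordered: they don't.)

150

Compositions: C(11,3) = 165.
Unordered (partitions into 4 parts): 15.
Difference: 165 − 15 = 150.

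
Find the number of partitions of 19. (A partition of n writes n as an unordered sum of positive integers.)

490

Direct enumeration gives 490 partitions.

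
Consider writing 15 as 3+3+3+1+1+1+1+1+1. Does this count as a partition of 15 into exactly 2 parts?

No

The parts sum to 15, and the condition 'there are exactly 2 summands' is violated.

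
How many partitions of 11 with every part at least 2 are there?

14

Listing the qualifying partitions of 11:
11
2,9
3,8
4,7
2,2,7
5,6
2,3,6
2,4,5
3,3,5
2,2,2,5
3,4,4
2,2,3,4
2,3,3,3
2,2,2,2,3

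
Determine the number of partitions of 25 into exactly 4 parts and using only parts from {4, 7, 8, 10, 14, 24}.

2

Enumerating:
10,7,4,4
7,7,7,4
Counting gives 2.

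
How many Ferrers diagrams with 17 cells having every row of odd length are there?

38

There are too many to list fully; the first 12 (by largest part) are:
17
1,1,15
1,3,13
1,1,1,1,13
1,5,11
3,3,11
1,1,1,3,11
1,1,1,1,1,1,11
1,7,9
3,5,9
1,1,1,5,9
1,1,3,3,9
…and 26 more, for 38 total.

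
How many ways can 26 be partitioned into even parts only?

101

Direct enumeration gives 101 partitions.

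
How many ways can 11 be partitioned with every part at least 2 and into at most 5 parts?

14

The partitions of 11 that satisfy the conditions:
11
9, 2
8, 3
7, 4
7, 2, 2
6, 5
6, 3, 2
5, 4, 2
5, 3, 3
5, 2, 2, 2
4, 4, 3
4, 3, 2, 2
3, 3, 3, 2
3, 2, 2, 2, 2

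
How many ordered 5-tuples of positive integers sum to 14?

715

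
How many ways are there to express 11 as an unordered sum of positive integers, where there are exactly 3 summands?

10

The partitions of 11 that satisfy the conditions:
9,1,1
8,2,1
7,3,1
7,2,2
6,4,1
6,3,2
5,5,1
5,4,2
5,3,3
4,4,3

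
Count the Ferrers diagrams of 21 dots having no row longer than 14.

Enumerating by decreasing first part gives 762 partitions in all.

762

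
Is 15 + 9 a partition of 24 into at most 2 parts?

Yes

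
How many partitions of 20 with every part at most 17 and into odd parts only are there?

63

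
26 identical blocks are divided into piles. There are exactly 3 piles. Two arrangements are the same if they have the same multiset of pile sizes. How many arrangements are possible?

56

There are too many to list fully; the first 12 (by largest part) are:
24, 1, 1
23, 2, 1
22, 3, 1
22, 2, 2
21, 4, 1
21, 3, 2
20, 5, 1
20, 4, 2
20, 3, 3
19, 6, 1
19, 5, 2
19, 4, 3
…and 44 more, for 56 total.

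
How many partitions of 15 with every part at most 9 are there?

There are 157 such partitions.

157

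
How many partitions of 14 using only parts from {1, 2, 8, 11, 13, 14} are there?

16

Enumerating:
14
13,1
11,2,1
11,1,1,1
8,2,2,2
8,2,2,1,1
8,2,1,1,1,1
8,1,1,1,1,1,1
2,2,2,2,2,2,2
2,2,2,2,2,2,1,1
2,2,2,2,2,1,1,1,1
2,2,2,2,1,1,1,1,1,1
2,2,2,1,1,1,1,1,1,1,1
2,2,1,1,1,1,1,1,1,1,1,1
2,1,1,1,1,1,1,1,1,1,1,1,1
1,1,1,1,1,1,1,1,1,1,1,1,1,1
That's 16 in total.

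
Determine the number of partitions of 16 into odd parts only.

There are too many to list fully; the first 12 (by largest part) are:
15,1
13,3
13,1,1,1
11,5
11,3,1,1
11,1,1,1,1,1
9,7
9,5,1,1
9,3,3,1
9,3,1,1,1,1
9,1,1,1,1,1,1,1
7,7,1,1
…and 20 more, for 32 total.

32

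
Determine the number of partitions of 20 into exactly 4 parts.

64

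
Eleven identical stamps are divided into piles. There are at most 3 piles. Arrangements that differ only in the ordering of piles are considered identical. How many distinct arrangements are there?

The partitions of 11 that satisfy the conditions:
11
10+1
9+2
9+1+1
8+3
8+2+1
7+4
7+3+1
7+2+2
6+5
6+4+1
6+3+2
5+5+1
5+4+2
5+3+3
4+4+3

16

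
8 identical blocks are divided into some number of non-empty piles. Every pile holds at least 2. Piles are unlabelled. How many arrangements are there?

The partitions of 8 that satisfy the conditions:
8
6+2
5+3
4+4
4+2+2
3+3+2
2+2+2+2
That's 7 in total.

7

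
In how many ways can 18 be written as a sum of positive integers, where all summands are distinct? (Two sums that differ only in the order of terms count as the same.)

There are too many to list fully; the first 12 (by largest part) are:
18
17, 1
16, 2
15, 3
15, 2, 1
14, 4
14, 3, 1
13, 5
13, 4, 1
13, 3, 2
12, 6
12, 5, 1
…and 34 more, for 46 total.

46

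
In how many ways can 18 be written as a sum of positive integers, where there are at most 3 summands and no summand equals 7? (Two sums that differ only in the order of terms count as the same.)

31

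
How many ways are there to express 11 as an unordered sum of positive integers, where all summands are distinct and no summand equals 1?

They are:
11
9+2
8+3
7+4
6+5
6+3+2
5+4+2

7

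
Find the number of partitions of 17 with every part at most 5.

There are 119 such partitions.

119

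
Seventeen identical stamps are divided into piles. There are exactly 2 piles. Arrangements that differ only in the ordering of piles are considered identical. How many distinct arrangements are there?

8

They are:
16, 1
15, 2
14, 3
13, 4
12, 5
11, 6
10, 7
9, 8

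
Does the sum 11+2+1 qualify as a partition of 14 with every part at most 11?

The parts sum to 14, and the condition 'no summand exceeds 11' holds.

Yes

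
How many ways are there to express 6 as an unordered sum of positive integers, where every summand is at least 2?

They are:
6
2 + 4
3 + 3
2 + 2 + 2

4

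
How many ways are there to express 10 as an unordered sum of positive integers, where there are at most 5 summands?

A partial list (first 12 by largest part):
10
9, 1
8, 2
8, 1, 1
7, 3
7, 2, 1
7, 1, 1, 1
6, 4
6, 3, 1
6, 2, 2
6, 2, 1, 1
6, 1, 1, 1, 1
…and 18 more, for 30 total.

30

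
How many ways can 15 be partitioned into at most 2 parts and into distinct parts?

8

Enumerating:
15
14, 1
13, 2
12, 3
11, 4
10, 5
9, 6
8, 7
Counting gives 8.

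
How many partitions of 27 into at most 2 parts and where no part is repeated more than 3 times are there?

14

They are:
27
26 + 1
25 + 2
24 + 3
23 + 4
22 + 5
21 + 6
20 + 7
19 + 8
18 + 9
17 + 10
16 + 11
15 + 12
14 + 13
That's 14 in total.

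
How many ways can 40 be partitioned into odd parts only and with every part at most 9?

Direct enumeration gives 325 partitions.

325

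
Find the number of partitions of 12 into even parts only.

11

Listing the qualifying partitions of 12:
12
10, 2
8, 4
8, 2, 2
6, 6
6, 4, 2
6, 2, 2, 2
4, 4, 4
4, 4, 2, 2
4, 2, 2, 2, 2
2, 2, 2, 2, 2, 2
That's 11 in total.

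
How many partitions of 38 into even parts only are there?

Systematic enumeration (by largest part, then next-largest, …) yields 490.

490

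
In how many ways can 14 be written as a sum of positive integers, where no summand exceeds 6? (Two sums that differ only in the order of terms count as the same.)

Systematic enumeration (by largest part, then next-largest, …) yields 90.

90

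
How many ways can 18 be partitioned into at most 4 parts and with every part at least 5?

9

They are:
18
13, 5
12, 6
11, 7
10, 8
9, 9
8, 5, 5
7, 6, 5
6, 6, 6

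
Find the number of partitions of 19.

Systematic enumeration (by largest part, then next-largest, …) yields 490.

490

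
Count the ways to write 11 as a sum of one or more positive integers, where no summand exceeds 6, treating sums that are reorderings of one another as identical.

A partial list (first 12 by largest part):
6 + 5
6 + 4 + 1
6 + 3 + 2
6 + 3 + 1 + 1
6 + 2 + 2 + 1
6 + 2 + 1 + 1 + 1
6 + 1 + 1 + 1 + 1 + 1
5 + 5 + 1
5 + 4 + 2
5 + 4 + 1 + 1
5 + 3 + 3
5 + 3 + 2 + 1
…and 32 more, for 44 total.

44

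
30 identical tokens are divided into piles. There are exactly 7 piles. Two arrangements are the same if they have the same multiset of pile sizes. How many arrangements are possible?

A full systematic count gives 618.

618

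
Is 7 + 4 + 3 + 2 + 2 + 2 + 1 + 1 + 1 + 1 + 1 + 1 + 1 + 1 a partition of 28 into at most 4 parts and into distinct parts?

The parts sum to 28, and the condition 'there are at most 4 summands' is violated.

No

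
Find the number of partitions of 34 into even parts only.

297

Systematic enumeration (by largest part, then next-largest, …) yields 297.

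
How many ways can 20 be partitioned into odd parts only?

64

A partial list (first 12 by largest part):
19 + 1
17 + 3
17 + 1 + 1 + 1
15 + 5
15 + 3 + 1 + 1
15 + 1 + 1 + 1 + 1 + 1
13 + 7
13 + 5 + 1 + 1
13 + 3 + 3 + 1
13 + 3 + 1 + 1 + 1 + 1
13 + 1 + 1 + 1 + 1 + 1 + 1 + 1
11 + 9
…and 52 more, for 64 total.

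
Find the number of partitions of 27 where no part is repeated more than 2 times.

731

Counting exhaustively, 731 partitions satisfy the conditions.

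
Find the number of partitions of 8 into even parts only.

Listing the qualifying partitions of 8:
8
6+2
4+4
4+2+2
2+2+2+2
That's 5 in total.

5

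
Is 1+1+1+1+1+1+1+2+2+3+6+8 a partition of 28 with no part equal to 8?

No

The parts sum to 28, and the condition 'no summand equals 8' is violated.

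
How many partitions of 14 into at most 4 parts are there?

A partial list (first 12 by largest part):
14
13,1
12,2
12,1,1
11,3
11,2,1
11,1,1,1
10,4
10,3,1
10,2,2
10,2,1,1
9,5
…and 35 more, for 47 total.

47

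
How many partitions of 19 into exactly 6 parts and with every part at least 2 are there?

14

The partitions of 19 that satisfy the conditions:
9,2,2,2,2,2
8,3,2,2,2,2
7,4,2,2,2,2
7,3,3,2,2,2
6,5,2,2,2,2
6,4,3,2,2,2
6,3,3,3,2,2
5,5,3,2,2,2
5,4,4,2,2,2
5,4,3,3,2,2
5,3,3,3,3,2
4,4,4,3,2,2
4,4,3,3,3,2
4,3,3,3,3,3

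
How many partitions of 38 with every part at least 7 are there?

A full systematic count gives 73.

73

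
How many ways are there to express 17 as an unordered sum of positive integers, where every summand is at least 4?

12

The partitions of 17 that satisfy the conditions:
17
13 + 4
12 + 5
11 + 6
10 + 7
9 + 8
9 + 4 + 4
8 + 5 + 4
7 + 6 + 4
7 + 5 + 5
6 + 6 + 5
5 + 4 + 4 + 4
That's 12 in total.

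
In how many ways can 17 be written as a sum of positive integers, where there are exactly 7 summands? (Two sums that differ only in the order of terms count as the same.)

A partial list (first 12 by largest part):
11 + 1 + 1 + 1 + 1 + 1 + 1
10 + 2 + 1 + 1 + 1 + 1 + 1
9 + 3 + 1 + 1 + 1 + 1 + 1
9 + 2 + 2 + 1 + 1 + 1 + 1
8 + 4 + 1 + 1 + 1 + 1 + 1
8 + 3 + 2 + 1 + 1 + 1 + 1
8 + 2 + 2 + 2 + 1 + 1 + 1
7 + 5 + 1 + 1 + 1 + 1 + 1
7 + 4 + 2 + 1 + 1 + 1 + 1
7 + 3 + 3 + 1 + 1 + 1 + 1
7 + 3 + 2 + 2 + 1 + 1 + 1
7 + 2 + 2 + 2 + 2 + 1 + 1
…and 26 more, for 38 total.

38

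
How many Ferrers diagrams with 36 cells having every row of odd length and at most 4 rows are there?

Enumerating by decreasing first part gives 73 partitions in all.

73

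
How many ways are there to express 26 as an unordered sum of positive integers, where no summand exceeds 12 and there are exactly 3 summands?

14

Enumerating:
12+12+2
12+11+3
12+10+4
12+9+5
12+8+6
12+7+7
11+11+4
11+10+5
11+9+6
11+8+7
10+10+6
10+9+7
10+8+8
9+9+8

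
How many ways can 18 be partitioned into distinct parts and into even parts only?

8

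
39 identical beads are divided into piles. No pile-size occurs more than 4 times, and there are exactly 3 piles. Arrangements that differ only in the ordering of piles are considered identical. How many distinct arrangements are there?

127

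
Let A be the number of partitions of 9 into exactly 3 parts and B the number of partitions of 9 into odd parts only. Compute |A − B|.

1

Partitions of 9 into exactly 3 parts: 7.
Partitions of 9 into odd parts only: 8.
|7 − 8| = 1.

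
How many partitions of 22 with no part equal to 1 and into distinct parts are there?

A partial list (first 12 by largest part):
22
20,2
19,3
18,4
17,5
17,3,2
16,6
16,4,2
15,7
15,5,2
15,4,3
14,8
…and 36 more, for 48 total.

48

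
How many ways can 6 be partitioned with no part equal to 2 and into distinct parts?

2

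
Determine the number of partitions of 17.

297

There are 297 such partitions.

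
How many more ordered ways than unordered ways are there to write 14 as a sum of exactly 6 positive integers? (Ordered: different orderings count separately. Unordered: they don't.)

1267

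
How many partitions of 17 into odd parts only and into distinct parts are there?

Enumerating:
17
13,3,1
11,5,1
9,7,1
9,5,3

5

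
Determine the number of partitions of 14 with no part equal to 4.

93

There are 93 such partitions.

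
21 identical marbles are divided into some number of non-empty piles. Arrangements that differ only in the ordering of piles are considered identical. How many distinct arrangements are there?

792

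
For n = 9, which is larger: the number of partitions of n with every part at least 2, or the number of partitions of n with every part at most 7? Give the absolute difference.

20

Partitions of 9 with every part at least 2: 8.
Partitions of 9 with every part at most 7: 28.
|8 − 28| = 20.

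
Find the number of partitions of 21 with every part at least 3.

60

A partial list (first 12 by largest part):
21
3, 18
4, 17
5, 16
6, 15
3, 3, 15
7, 14
3, 4, 14
8, 13
3, 5, 13
4, 4, 13
9, 12
…and 48 more, for 60 total.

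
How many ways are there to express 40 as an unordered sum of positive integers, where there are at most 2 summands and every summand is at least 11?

11

Listing the qualifying partitions of 40:
40
29, 11
28, 12
27, 13
26, 14
25, 15
24, 16
23, 17
22, 18
21, 19
20, 20
That's 11 in total.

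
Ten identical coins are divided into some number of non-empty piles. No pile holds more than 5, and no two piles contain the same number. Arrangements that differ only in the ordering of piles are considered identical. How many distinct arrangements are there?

They are:
5,4,1
5,3,2
4,3,2,1
That's 3 in total.

3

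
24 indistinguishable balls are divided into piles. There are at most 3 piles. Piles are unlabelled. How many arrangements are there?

61

There are too many to list fully; the first 12 (by largest part) are:
24
23 + 1
22 + 2
22 + 1 + 1
21 + 3
21 + 2 + 1
20 + 4
20 + 3 + 1
20 + 2 + 2
19 + 5
19 + 4 + 1
19 + 3 + 2
…and 49 more, for 61 total.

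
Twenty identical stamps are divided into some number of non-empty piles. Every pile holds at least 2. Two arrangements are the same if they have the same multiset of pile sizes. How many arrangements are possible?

137

A full systematic count gives 137.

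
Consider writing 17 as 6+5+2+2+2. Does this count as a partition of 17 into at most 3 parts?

The parts sum to 17, and the condition 'there are at most 3 summands' is violated.

No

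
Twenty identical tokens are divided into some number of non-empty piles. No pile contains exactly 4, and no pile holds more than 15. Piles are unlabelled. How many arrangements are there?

There are 385 such partitions.

385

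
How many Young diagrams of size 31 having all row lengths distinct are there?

A full systematic count gives 340.

340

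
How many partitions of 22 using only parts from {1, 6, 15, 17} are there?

7

The partitions of 22 that satisfy the conditions:
17 + 1 + 1 + 1 + 1 + 1
15 + 6 + 1
15 + 1 + 1 + 1 + 1 + 1 + 1 + 1
6 + 6 + 6 + 1 + 1 + 1 + 1
6 + 6 + 1 + 1 + 1 + 1 + 1 + 1 + 1 + 1 + 1 + 1
6 + 1 + 1 + 1 + 1 + 1 + 1 + 1 + 1 + 1 + 1 + 1 + 1 + 1 + 1 + 1 + 1
1 + 1 + 1 + 1 + 1 + 1 + 1 + 1 + 1 + 1 + 1 + 1 + 1 + 1 + 1 + 1 + 1 + 1 + 1 + 1 + 1 + 1
Counting gives 7.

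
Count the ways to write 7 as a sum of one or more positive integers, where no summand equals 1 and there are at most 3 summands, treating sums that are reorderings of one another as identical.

The partitions of 7 that satisfy the conditions:
7
5, 2
4, 3
3, 2, 2

4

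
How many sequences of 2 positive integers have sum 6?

By stars and bars with positive parts, the count is C(5,1) = 5.

5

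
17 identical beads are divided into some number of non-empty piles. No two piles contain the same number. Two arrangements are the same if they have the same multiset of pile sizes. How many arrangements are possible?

38

There are too many to list fully; the first 12 (by largest part) are:
17
1, 16
2, 15
3, 14
1, 2, 14
4, 13
1, 3, 13
5, 12
1, 4, 12
2, 3, 12
6, 11
1, 5, 11
…and 26 more, for 38 total.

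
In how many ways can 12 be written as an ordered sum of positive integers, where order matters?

2048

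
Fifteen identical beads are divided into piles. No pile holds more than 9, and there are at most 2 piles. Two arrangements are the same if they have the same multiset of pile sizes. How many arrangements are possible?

2

Enumerating:
9 + 6
8 + 7
Counting gives 2.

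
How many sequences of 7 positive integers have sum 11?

A composition of 11 into 7 positive parts is chosen by placing 6 dividers among the 10 gaps between 11 units: C(10,6) = 210.

210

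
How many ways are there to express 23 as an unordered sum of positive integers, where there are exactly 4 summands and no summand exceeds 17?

There are 90 such partitions.

90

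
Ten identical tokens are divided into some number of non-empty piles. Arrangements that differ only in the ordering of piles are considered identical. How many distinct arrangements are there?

There are too many to list fully; the first 12 (by largest part) are:
10
9,1
8,2
8,1,1
7,3
7,2,1
7,1,1,1
6,4
6,3,1
6,2,2
6,2,1,1
6,1,1,1,1
…and 30 more, for 42 total.

42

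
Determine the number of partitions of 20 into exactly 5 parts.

A full systematic count gives 84.

84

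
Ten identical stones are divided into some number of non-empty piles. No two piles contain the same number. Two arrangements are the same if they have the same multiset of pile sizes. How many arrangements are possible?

The partitions of 10 that satisfy the conditions:
10
9 + 1
8 + 2
7 + 3
7 + 2 + 1
6 + 4
6 + 3 + 1
5 + 4 + 1
5 + 3 + 2
4 + 3 + 2 + 1

10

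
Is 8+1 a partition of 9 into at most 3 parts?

The parts sum to 9, and the condition 'there are at most 3 summands' holds.

Yes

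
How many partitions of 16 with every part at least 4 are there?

They are:
16
12+4
11+5
10+6
9+7
8+8
8+4+4
7+5+4
6+6+4
6+5+5
4+4+4+4
Counting gives 11.

11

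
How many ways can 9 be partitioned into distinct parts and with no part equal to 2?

5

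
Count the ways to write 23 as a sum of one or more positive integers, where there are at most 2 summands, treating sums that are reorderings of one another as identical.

The partitions of 23 that satisfy the conditions:
23
1,22
2,21
3,20
4,19
5,18
6,17
7,16
8,15
9,14
10,13
11,12
That's 12 in total.

12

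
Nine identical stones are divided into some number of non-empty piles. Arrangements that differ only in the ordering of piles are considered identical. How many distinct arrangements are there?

30

A partial list (first 12 by largest part):
9
8 + 1
7 + 2
7 + 1 + 1
6 + 3
6 + 2 + 1
6 + 1 + 1 + 1
5 + 4
5 + 3 + 1
5 + 2 + 2
5 + 2 + 1 + 1
5 + 1 + 1 + 1 + 1
…and 18 more, for 30 total.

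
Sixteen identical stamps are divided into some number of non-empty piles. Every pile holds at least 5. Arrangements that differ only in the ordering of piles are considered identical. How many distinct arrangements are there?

6

The partitions of 16 that satisfy the conditions:
16
11,5
10,6
9,7
8,8
6,5,5
That's 6 in total.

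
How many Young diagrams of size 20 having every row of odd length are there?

64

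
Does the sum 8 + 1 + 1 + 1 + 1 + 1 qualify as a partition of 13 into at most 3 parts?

The parts sum to 13, and the condition 'there are at most 3 summands' is violated.

No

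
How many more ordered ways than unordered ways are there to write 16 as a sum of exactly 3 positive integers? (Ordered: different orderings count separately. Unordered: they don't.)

84

Ordered (compositions into 3 parts): C(15,2) = 105.
Partitions of 16 into exactly 3 parts: 21.
Difference: 105 − 21 = 84.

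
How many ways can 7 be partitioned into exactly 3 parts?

4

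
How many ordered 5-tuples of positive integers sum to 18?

Place 4 bars in the 17 internal gaps of a row of 18 dots: C(17,4) = 2380.

2380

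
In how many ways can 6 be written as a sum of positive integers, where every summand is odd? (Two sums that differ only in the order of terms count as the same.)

4

Listing the qualifying partitions of 6:
5+1
3+3
3+1+1+1
1+1+1+1+1+1
That's 4 in total.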